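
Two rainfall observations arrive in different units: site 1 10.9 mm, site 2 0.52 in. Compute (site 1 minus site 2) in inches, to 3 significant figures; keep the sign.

site 1: 10.9 mm = 0.429134 in.
Difference: 0.429134 − 0.520000 = -0.0909 in.

-0.0909 in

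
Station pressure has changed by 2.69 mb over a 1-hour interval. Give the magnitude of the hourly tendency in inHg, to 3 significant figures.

0.0794 inHg per hour

2.69 mb / 1 h × 0.02953 inHg/mb = 0.0794 inHg/h.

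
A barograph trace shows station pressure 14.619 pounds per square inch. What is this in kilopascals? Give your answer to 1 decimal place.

1 psi = 6.89476 kPa, so 14.619 × 6.89476 = 100.8 kPa.

100.8 kPa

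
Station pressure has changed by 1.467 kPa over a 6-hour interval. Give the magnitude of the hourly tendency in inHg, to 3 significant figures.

1.467 kPa / 6 h × 0.2953 inHg/kPa = 0.0722 inHg/h.

0.0722 inHg per hour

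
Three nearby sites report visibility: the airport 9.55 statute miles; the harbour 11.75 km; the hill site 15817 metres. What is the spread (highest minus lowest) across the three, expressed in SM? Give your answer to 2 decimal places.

2.53 SM

the harbour: 11.75 km = 7.3011 SM.
the hill site: 15817 m = 9.8282 SM.
Spread: 9.8282 − 7.3011 = 2.53 SM.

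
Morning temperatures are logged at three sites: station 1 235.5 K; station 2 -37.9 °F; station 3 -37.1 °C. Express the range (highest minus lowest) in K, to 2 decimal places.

1.73 K

station 1: 235.5 K = -37.650 °C.
station 2: -37.9 °F = -38.833 °C.
Spread: (-37.100) − (-38.833) = 1.733 °C.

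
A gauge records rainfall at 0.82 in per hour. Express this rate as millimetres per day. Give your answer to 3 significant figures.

500 mm/day

0.82 in/hour × 25.4 mm/in × 24 hour/day = 500 mm/day.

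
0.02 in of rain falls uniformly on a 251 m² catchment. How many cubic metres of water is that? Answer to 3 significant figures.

0.128 cubic metres

Depth: 0.02 in × 25.4 = 0.508 mm.
1 mm over 1 m² is 1 L, so volume = 0.508 × 251 = 127.508 L = 0.128 m³.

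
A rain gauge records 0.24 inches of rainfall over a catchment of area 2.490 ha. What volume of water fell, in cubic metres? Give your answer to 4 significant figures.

151.8 cubic metres

Depth: 0.24 in × 25.4 = 6.096 mm.
Area: 2.490 ha = 24900 m².
1 mm over 1 m² is 1 L, so volume = 6.096 × 24900 = 151790.4 L = 151.8 m³.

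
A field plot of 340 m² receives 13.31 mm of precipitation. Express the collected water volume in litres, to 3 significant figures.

4530 litres

1 mm over 1 m² is 1 L, so volume = 13.31 × 340 = 4525.4 L ≈ 4530 L.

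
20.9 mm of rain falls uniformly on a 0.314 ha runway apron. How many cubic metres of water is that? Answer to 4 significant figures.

Area: 0.314 ha = 3140 m².
1 mm over 1 m² is 1 L, so volume = 20.9 × 3140 = 65626 L = 65.63 m³.

65.63 cubic metres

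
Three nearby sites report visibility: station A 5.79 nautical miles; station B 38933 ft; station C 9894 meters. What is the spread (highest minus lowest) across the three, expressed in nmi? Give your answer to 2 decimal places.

1.07 nmi

station B: 38933 ft = 6.4075 nmi.
station C: 9894 m = 5.3423 nmi.
Spread: 6.4075 − 5.3423 = 1.07 nmi.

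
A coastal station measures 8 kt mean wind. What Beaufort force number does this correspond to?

8 kt lies in the Beaufort 3 band (gentle breeze, 7–10 kt).

Beaufort force 3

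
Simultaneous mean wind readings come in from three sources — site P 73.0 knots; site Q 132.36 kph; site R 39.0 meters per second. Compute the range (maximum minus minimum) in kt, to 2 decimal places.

site Q: 132.36 km/h = 71.4687 kt.
site R: 39.0 m/s = 75.8099 kt.
Spread: 75.8099 − 71.4687 = 4.34 kt.

4.34 kt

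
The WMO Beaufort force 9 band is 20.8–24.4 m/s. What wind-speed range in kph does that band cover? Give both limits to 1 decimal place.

74.9 to 87.8 km/h

20.8–24.4 m/s × 3.6 = 74.9–87.8 km/h.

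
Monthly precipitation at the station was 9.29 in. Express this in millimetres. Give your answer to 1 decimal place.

1 in = 25.4 mm, so 9.29 × 25.4 = 236.0 mm.

236.0 mm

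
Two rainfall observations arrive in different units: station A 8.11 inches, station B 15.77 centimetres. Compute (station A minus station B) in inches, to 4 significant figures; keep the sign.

station B: 15.77 cm = 6.20866 in.
Difference: 8.11000 − 6.20866 = 1.901 in.

1.901 in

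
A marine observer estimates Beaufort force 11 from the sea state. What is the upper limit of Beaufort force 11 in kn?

Beaufort 11 (violent storm) spans 56–63 knots.

63 kt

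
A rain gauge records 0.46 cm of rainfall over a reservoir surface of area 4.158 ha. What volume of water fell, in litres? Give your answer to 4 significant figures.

191300 litres

Depth: 0.46 cm × 10 = 4.6 mm.
Area: 4.158 ha = 41580 m².
1 mm over 1 m² is 1 L, so volume = 4.6 × 41580 = 191268 L ≈ 191300 L.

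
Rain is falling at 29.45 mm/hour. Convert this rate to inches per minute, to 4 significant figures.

29.45 mm/hour × 0.0393701 in/mm × 0.0166667 hour/minute = 0.01932 in/minute.

0.01932 in/minute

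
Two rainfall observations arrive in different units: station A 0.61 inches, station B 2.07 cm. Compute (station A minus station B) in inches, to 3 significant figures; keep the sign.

station B: 2.07 cm = 0.81496 in.
Difference: 0.61000 − 0.81496 = -0.205 in.

-0.205 in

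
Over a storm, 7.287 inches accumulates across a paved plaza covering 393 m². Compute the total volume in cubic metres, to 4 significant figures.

Depth: 7.287 in × 25.4 = 185.0898 mm.
1 mm over 1 m² is 1 L, so volume = 185.0898 × 393 = 72740.291 L = 72.74 m³.

72.74 cubic metres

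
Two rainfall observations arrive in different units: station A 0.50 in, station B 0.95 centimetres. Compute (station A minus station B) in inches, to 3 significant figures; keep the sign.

station B: 0.95 cm = 0.37402 in.
Difference: 0.50000 − 0.37402 = 0.126 in.

0.126 in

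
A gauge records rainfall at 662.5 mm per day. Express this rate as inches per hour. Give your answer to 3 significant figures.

1.09 in/hour

662.5 mm/day × 0.0393701 in/mm × 0.0416667 day/hour = 1.09 in/hour.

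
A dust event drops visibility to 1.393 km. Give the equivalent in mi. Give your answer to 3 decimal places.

1 km = 0.621371 SM, so 1.393 × 0.621371 = 0.866 SM.

0.866 SM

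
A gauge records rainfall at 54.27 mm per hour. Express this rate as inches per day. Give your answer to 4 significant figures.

54.27 mm/hour × 0.0393701 in/mm × 24 hour/day = 51.28 in/day.

51.28 in/day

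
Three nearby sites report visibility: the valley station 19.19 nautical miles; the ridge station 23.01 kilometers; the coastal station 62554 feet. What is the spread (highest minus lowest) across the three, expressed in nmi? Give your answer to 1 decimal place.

the ridge station: 23.01 km = 12.424 nmi.
the coastal station: 62554 ft = 10.295 nmi.
Spread: 19.190 − 10.295 = 8.9 nmi.

8.9 nmi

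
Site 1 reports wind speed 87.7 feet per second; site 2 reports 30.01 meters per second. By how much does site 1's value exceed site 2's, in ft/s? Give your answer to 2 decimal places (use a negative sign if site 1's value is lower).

site 2: 30.01 m/s = 98.4580 ft/s.
Difference: 87.7000 − 98.4580 = -10.76 ft/s.

-10.76 ft/s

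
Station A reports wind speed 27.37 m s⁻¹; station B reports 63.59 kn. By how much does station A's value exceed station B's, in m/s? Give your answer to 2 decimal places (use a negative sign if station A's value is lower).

station B: 63.59 kt = 32.7135 m/s.
Difference: 27.3700 − 32.7135 = -5.34 m/s.

-5.34 m/s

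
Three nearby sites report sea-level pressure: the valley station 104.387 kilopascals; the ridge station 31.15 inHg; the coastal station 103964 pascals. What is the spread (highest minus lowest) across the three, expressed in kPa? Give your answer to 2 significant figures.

the ridge station: 31.15 inHg = 105.486 kPa.
the coastal station: 103964 Pa = 103.964 kPa.
Spread: 105.486 − 103.964 = 1.5 kPa.

1.5 kPa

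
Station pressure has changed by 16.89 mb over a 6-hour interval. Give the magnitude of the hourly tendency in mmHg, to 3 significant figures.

2.11 mmHg per hour

16.89 mb / 6 h × 0.750062 mmHg/mb = 2.11 mmHg/h.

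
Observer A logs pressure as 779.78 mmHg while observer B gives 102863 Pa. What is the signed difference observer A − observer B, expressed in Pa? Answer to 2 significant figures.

observer A: 779.78 mmHg = 103962.13 Pa.
Difference: 103962.13 − 102863.00 = 1100 Pa.

1100 Pa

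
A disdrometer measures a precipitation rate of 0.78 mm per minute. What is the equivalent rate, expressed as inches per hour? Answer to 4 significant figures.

1.843 in/hour

0.78 mm/minute × 0.0393701 in/mm × 60 minute/hour = 1.843 in/hour.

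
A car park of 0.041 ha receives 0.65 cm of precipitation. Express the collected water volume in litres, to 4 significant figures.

2665 litres

Depth: 0.65 cm × 10 = 6.5 mm.
Area: 0.041 ha = 410 m².
1 mm over 1 m² is 1 L, so volume = 6.5 × 410 = 2665 L.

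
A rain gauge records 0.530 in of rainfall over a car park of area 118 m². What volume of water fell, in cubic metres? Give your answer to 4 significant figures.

1.589 cubic metres

Depth: 0.530 in × 25.4 = 13.462 mm.
1 mm over 1 m² is 1 L, so volume = 13.462 × 118 = 1588.516 L = 1.589 m³.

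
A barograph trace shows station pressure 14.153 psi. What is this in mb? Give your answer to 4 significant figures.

1 psi = 68.9476 mb, so 14.153 × 68.9476 = 975.8 mb.

975.8 mb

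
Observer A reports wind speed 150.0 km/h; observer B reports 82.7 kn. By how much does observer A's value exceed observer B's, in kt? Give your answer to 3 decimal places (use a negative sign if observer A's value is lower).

-1.706 kt

observer A: 150.0 km/h = 80.99352 kt.
Difference: 80.99352 − 82.70000 = -1.706 kt.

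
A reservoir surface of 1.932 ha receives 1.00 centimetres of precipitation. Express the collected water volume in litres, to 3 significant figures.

193000 litres

Depth: 1.00 cm × 10 = 10 mm.
Area: 1.932 ha = 19320 m².
1 mm over 1 m² is 1 L, so volume = 10 × 19320 = 193200 L ≈ 193000 L.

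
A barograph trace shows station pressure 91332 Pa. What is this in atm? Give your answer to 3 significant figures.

1 Pa = 9.86923e-06 atm, so 91332 × 9.86923e-06 = 0.901 atm.

0.901 atm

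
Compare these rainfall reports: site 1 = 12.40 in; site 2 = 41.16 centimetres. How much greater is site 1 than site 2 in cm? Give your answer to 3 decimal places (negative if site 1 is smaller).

-9.664 cm

site 1: 12.40 in = 31.49600 cm.
Difference: 31.49600 − 41.16000 = -9.664 cm.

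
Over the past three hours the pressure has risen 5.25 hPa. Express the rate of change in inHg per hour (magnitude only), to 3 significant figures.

0.0517 inHg per hour

5.25 hPa / 3 h × 0.02953 inHg/hPa = 0.0517 inHg/h.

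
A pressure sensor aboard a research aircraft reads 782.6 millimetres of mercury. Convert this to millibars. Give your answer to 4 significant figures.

1 mmHg = 1.33322 mb, so 782.6 × 1.33322 = 1043 mb.

1043 mb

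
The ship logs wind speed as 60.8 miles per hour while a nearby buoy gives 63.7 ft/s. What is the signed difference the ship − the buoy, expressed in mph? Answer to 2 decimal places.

the buoy: 63.7 ft/s = 43.4318 mph.
Difference: 60.8000 − 43.4318 = 17.37 mph.

17.37 mph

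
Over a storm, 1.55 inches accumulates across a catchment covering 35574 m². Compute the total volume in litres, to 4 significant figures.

Depth: 1.55 in × 25.4 = 39.37 mm.
1 mm over 1 m² is 1 L, so volume = 39.37 × 35574 = 1400548.4 L ≈ 1401000 L.

1401000 litres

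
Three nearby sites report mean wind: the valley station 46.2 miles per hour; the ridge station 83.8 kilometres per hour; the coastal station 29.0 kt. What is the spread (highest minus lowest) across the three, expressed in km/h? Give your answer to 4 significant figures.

30.09 km/h

the valley station: 46.2 mph = 74.3517 km/h.
the coastal station: 29.0 kt = 53.7080 km/h.
Spread: 83.8000 − 53.7080 = 30.09 km/h.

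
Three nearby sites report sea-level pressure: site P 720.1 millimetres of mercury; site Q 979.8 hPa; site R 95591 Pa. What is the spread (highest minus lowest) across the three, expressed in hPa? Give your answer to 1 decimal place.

23.9 hPa

site P: 720.1 mmHg = 960.055 hPa.
site R: 95591 Pa = 955.910 hPa.
Spread: 979.800 − 955.910 = 23.9 hPa.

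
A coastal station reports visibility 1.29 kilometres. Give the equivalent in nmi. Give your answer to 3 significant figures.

1 km = 0.539957 nmi, so 1.29 × 0.539957 = 0.697 nmi.

0.697 nmi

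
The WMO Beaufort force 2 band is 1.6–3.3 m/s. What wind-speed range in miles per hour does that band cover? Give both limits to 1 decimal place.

1.6–3.3 m/s × 2.237 = 3.6–7.4 mph.

3.6 to 7.4 mph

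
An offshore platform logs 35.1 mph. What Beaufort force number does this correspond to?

35.1 mph = 15.7 m/s, which is Beaufort 7 (near gale, 13.9–17.1 m/s).

Beaufort force 7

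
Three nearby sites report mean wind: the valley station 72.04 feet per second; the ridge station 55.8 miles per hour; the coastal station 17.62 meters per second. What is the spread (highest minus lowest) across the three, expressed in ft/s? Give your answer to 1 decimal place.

the ridge station: 55.8 mph = 81.840 ft/s.
the coastal station: 17.62 m/s = 57.808 ft/s.
Spread: 81.840 − 57.808 = 24.0 ft/s.

24.0 ft/s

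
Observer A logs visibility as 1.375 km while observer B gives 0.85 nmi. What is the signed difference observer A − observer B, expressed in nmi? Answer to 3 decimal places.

observer A: 1.375 km = 0.74244 nmi.
Difference: 0.74244 − 0.85000 = -0.108 nmi.

-0.108 nmi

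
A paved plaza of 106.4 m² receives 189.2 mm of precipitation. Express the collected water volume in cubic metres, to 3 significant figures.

1 mm over 1 m² is 1 L, so volume = 189.2 × 106.4 = 20130.88 L = 20.1 m³.

20.1 cubic metres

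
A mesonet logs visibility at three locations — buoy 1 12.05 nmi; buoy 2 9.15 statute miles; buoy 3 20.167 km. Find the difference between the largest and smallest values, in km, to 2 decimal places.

buoy 1: 12.05 nmi = 22.3166 km.
buoy 2: 9.15 SM = 14.7255 km.
Spread: 22.3166 − 14.7255 = 7.59 km.

7.59 km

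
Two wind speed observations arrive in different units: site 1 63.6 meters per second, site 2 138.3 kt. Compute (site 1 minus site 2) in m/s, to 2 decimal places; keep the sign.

site 2: 138.3 kt = 71.1477 m/s.
Difference: 63.6000 − 71.1477 = -7.55 m/s.

-7.55 m/s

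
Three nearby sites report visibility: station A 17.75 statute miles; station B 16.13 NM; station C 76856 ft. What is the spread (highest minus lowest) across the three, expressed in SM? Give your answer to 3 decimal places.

4.006 SM

station B: 16.13 nmi = 18.56207 SM.
station C: 76856 ft = 14.55606 SM.
Spread: 18.56207 − 14.55606 = 4.006 SM.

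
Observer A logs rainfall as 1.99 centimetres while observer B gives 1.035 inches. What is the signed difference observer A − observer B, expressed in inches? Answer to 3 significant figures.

-0.252 in

observer A: 1.99 cm = 0.78346 in.
Difference: 0.78346 − 1.03500 = -0.252 in.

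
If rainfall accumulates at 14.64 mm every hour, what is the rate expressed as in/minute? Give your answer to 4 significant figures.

0.009606 in/minute

14.64 mm/hour × 0.0393701 in/mm × 0.0166667 hour/minute = 0.009606 in/minute.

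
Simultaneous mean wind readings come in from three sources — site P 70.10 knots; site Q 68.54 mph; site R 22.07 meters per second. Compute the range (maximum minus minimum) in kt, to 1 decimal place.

site Q: 68.54 mph = 59.560 kt.
site R: 22.07 m/s = 42.901 kt.
Spread: 70.100 − 42.901 = 27.2 kt.

27.2 kt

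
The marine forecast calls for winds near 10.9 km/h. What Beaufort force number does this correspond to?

Beaufort force 2

10.9 km/h = 3.0 m/s, which is Beaufort 2 (light breeze, 1.6–3.3 m/s).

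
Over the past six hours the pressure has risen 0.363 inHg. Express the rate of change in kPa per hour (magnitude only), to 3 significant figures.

0.205 kPa per hour

0.363 inHg / 6 h × 3.38639 kPa/inHg = 0.205 kPa/h.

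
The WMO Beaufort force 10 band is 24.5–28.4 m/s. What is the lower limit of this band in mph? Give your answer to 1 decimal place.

54.8 mph

24.5–28.4 m/s × 2.237 = 54.8–63.5 mph.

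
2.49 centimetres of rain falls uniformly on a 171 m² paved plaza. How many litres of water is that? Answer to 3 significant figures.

Depth: 2.49 cm × 10 = 24.9 mm.
1 mm over 1 m² is 1 L, so volume = 24.9 × 171 = 4257.9 L ≈ 4260 L.

4260 litres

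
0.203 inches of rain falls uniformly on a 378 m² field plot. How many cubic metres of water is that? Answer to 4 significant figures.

Depth: 0.203 in × 25.4 = 5.1562 mm.
1 mm over 1 m² is 1 L, so volume = 5.1562 × 378 = 1949.0436 L = 1.949 m³.

1.949 cubic metres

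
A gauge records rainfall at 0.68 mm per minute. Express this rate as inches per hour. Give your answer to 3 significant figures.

1.61 in/hour

0.68 mm/minute × 0.0393701 in/mm × 60 minute/hour = 1.61 in/hour.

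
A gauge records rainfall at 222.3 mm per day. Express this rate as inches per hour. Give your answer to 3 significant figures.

0.365 in/hour

222.3 mm/day × 0.0393701 in/mm × 0.0416667 day/hour = 0.365 in/hour.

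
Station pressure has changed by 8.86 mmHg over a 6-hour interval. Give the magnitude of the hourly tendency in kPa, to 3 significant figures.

0.197 kPa per hour

8.86 mmHg / 6 h × 0.133322 kPa/mmHg = 0.197 kPa/h.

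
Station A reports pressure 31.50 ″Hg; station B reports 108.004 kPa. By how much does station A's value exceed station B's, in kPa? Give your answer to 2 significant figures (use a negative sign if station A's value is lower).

-1.3 kPa

station A: 31.50 inHg = 106.671 kPa.
Difference: 106.671 − 108.004 = -1.3 kPa.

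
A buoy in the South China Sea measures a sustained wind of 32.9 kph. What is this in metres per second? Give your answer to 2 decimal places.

1 km/h = 0.277778 m/s, so 32.9 × 0.277778 = 9.14 m/s.

9.14 m/s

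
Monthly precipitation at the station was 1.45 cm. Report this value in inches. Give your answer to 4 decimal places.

1 cm = 0.393701 in, so 1.45 × 0.393701 = 0.5709 in.

0.5709 in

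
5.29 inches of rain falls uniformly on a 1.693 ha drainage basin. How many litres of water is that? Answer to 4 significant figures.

2275000 litres

Depth: 5.29 in × 25.4 = 134.366 mm.
Area: 1.693 ha = 16930 m².
1 mm over 1 m² is 1 L, so volume = 134.366 × 16930 = 2274816.4 L ≈ 2275000 L.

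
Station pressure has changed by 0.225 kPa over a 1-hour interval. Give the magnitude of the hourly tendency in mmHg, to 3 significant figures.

0.225 kPa / 1 h × 7.50062 mmHg/kPa = 1.69 mmHg/h.

1.69 mmHg per hour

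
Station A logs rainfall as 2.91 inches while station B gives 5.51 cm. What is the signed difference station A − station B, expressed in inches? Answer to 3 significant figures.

0.741 in

station B: 5.51 cm = 2.16929 in.
Difference: 2.91000 − 2.16929 = 0.741 in.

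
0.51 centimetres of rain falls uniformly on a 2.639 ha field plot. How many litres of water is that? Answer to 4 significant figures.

134600 litres

Depth: 0.51 cm × 10 = 5.1 mm.
Area: 2.639 ha = 26390 m².
1 mm over 1 m² is 1 L, so volume = 5.1 × 26390 = 134589 L ≈ 134600 L.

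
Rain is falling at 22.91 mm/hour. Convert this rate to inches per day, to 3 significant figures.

21.6 in/day

22.91 mm/hour × 0.0393701 in/mm × 24 hour/day = 21.6 in/day.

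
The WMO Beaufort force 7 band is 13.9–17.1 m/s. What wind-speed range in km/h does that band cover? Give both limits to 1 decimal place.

13.9–17.1 m/s × 3.6 = 50.0–61.6 km/h.

50.0 to 61.6 km/h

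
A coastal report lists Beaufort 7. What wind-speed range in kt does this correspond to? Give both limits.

28 to 33 kt

Beaufort 7 (near gale) spans 28–33 knots.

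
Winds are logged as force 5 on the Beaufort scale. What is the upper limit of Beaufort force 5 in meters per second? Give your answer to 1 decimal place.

Beaufort 5 (fresh breeze) spans 8.0–10.7 m/s.

10.7 m/s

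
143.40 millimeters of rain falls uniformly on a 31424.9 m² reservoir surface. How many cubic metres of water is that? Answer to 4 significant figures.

4506 cubic metres

1 mm over 1 m² is 1 L, so volume = 143.4 × 31424.9 = 4506330.7 L = 4506 m³.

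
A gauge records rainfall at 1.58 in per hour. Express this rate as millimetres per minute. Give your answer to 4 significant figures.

1.58 in/hour × 25.4 mm/in × 0.0166667 hour/minute = 0.6689 mm/minute.

0.6689 mm/minute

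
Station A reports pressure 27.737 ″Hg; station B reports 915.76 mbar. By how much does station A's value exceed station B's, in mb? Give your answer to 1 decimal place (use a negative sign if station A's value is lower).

station A: 27.737 inHg = 939.283 mb.
Difference: 939.283 − 915.760 = 23.5 mb.

23.5 mb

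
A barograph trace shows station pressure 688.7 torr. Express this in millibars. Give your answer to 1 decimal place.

1 mmHg = 1.33322 mb, so 688.7 × 1.33322 = 918.2 mb.

918.2 mb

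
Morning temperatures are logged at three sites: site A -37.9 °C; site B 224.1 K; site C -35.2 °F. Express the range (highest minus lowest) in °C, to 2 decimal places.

site B: 224.1 K = -49.050 °C.
site C: -35.2 °F = -37.333 °C.
Spread: (-37.333) − (-49.050) = 11.717 °C.

11.72 °C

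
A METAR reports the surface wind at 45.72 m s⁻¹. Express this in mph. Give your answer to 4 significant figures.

102.3 mph

1 m/s = 2.23694 mph, so 45.72 × 2.23694 = 102.3 mph.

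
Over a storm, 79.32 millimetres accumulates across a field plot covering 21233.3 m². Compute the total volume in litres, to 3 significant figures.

1 mm over 1 m² is 1 L, so volume = 79.32 × 21233.3 = 1684225.4 L ≈ 1680000 L.

1680000 litres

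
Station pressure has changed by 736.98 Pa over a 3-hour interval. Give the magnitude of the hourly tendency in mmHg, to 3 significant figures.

1.84 mmHg per hour

736.98 Pa / 3 h × 0.00750062 mmHg/Pa = 1.84 mmHg/h.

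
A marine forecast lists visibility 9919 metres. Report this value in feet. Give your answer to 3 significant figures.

32500 ft

1 m = 3.28084 ft, so 9919 × 3.28084 = 32500 ft.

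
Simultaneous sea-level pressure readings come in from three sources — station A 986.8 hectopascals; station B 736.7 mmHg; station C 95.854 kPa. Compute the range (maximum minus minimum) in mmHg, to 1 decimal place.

station A: 986.8 hPa = 740.161 mmHg.
station C: 95.854 kPa = 718.964 mmHg.
Spread: 740.161 − 718.964 = 21.2 mmHg.

21.2 mmHg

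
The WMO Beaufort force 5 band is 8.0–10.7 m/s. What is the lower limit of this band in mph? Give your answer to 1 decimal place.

8.0–10.7 m/s × 2.237 = 17.9–23.9 mph.

17.9 mph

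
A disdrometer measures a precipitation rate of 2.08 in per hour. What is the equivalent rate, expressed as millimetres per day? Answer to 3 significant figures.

2.08 in/hour × 25.4 mm/in × 24 hour/day = 1270 mm/day.

1270 mm/day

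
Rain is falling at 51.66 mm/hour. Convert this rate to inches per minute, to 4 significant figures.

51.66 mm/hour × 0.0393701 in/mm × 0.0166667 hour/minute = 0.03390 in/minute.

0.03390 in/minute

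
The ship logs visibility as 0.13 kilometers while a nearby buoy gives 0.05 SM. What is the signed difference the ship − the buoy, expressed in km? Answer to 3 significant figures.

the buoy: 0.05 SM = 0.080467 km.
Difference: 0.130000 − 0.080467 = 0.0495 km.

0.0495 km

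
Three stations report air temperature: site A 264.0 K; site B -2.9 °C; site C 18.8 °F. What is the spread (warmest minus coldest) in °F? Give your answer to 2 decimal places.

site A: 264.0 K = -9.150 °C.
site C: 18.8 °F = -7.333 °C.
Spread: (-2.900) − (-9.150) = 6.250 °C = 11.25 °F.

11.25 °F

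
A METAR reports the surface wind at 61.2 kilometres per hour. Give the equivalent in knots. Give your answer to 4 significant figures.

33.05 kt

1 km/h = 0.539957 kt, so 61.2 × 0.539957 = 33.05 kt.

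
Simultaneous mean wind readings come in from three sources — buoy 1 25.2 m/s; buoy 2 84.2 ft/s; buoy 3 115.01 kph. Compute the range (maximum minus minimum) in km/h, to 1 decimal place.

buoy 1: 25.2 m/s = 90.720 km/h.
buoy 2: 84.2 ft/s = 92.391 km/h.
Spread: 115.010 − 90.720 = 24.3 km/h.

24.3 km/h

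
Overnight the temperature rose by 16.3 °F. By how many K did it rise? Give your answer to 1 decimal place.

9.1 K

Converting a difference, only the 9/5 scale factor applies: ΔK = 16.3 × 0.5556 = 9.1 K.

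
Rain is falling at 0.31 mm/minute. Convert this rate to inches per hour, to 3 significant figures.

0.732 in/hour

0.31 mm/minute × 0.0393701 in/mm × 60 minute/hour = 0.732 in/hour.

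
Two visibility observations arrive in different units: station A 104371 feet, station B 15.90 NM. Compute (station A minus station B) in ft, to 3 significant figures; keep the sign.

7760 ft

station B: 15.90 nmi = 96610.24 ft.
Difference: 104371.00 − 96610.24 = 7760 ft.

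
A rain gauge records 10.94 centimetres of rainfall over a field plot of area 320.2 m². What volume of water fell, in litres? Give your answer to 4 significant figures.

35030 litres

Depth: 10.94 cm × 10 = 109.4 mm.
1 mm over 1 m² is 1 L, so volume = 109.4 × 320.2 = 35029.88 L ≈ 35030 L.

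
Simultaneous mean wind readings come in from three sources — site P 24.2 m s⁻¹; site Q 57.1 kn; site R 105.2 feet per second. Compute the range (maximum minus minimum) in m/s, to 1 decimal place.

site Q: 57.1 kt = 29.375 m/s.
site R: 105.2 ft/s = 32.065 m/s.
Spread: 32.065 − 24.200 = 7.9 m/s.

7.9 m/s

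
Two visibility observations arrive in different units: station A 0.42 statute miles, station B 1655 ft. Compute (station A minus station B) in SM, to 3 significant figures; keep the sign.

station B: 1655 ft = 0.31345 SM.
Difference: 0.42000 − 0.31345 = 0.107 SM.

0.107 SM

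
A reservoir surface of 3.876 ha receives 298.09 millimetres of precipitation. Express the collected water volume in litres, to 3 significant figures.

Area: 3.876 ha = 38760 m².
1 mm over 1 m² is 1 L, so volume = 298.09 × 38760 = 11553968 L ≈ 11600000 L.

11600000 litres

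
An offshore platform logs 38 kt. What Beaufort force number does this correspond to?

Beaufort force 8

38 kt lies in the Beaufort 8 band (gale, 34–40 kt).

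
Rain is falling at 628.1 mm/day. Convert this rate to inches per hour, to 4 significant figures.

1.030 in/hour

628.1 mm/day × 0.0393701 in/mm × 0.0416667 day/hour = 1.030 in/hour.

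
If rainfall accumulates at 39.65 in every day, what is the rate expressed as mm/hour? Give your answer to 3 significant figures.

42.0 mm/hour

39.65 in/day × 25.4 mm/in × 0.0416667 day/hour = 42.0 mm/hour.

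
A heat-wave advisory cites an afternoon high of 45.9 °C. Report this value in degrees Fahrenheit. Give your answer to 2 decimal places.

114.62 °F

°F = °C × 9/5 + 32 = 45.9 × 1.8 + 32 = 114.62 °F.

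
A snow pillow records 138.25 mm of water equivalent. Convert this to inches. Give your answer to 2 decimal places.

5.44 in

1 mm = 0.0393701 in, so 138.25 × 0.0393701 = 5.44 in.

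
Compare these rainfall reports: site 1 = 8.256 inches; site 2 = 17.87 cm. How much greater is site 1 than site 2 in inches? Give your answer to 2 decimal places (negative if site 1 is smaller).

site 2: 17.87 cm = 7.0354 in.
Difference: 8.2560 − 7.0354 = 1.22 in.

1.22 in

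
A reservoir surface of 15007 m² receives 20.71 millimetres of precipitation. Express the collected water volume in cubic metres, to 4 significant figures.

310.8 cubic metres

1 mm over 1 m² is 1 L, so volume = 20.71 × 15007 = 310794.97 L = 310.8 m³.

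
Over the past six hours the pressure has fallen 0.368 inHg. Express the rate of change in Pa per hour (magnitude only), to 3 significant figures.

208 Pa per hour

0.368 inHg / 6 h × 3386.39 Pa/inHg = 208 Pa/h.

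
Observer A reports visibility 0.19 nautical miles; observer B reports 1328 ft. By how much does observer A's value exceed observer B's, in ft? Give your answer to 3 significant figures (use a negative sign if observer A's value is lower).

-174 ft

observer A: 0.19 nmi = 1154.46 ft.
Difference: 1154.46 − 1328.00 = -174 ft.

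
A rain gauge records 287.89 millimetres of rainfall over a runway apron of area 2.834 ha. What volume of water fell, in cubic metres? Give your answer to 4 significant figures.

8159 cubic metres

Area: 2.834 ha = 28340 m².
1 mm over 1 m² is 1 L, so volume = 287.89 × 28340 = 8158802.6 L = 8159 m³.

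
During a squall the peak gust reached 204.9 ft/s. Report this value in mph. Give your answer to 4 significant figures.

139.7 mph

1 ft/s = 0.681818 mph, so 204.9 × 0.681818 = 139.7 mph.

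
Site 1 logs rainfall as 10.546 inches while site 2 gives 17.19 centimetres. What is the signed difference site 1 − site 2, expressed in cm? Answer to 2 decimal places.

9.60 cm

site 1: 10.546 in = 26.7868 cm.
Difference: 26.7868 − 17.1900 = 9.60 cm.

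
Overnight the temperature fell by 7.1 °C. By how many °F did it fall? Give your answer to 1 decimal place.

A change of 1 °C equals a change of 1.8 °F: Δ°F = 7.1 × 1.8 = 12.8 °F.

12.8 °F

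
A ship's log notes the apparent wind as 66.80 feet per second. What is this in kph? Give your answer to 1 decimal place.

1 ft/s = 1.09728 km/h, so 66.80 × 1.09728 = 73.3 km/h.

73.3 km/h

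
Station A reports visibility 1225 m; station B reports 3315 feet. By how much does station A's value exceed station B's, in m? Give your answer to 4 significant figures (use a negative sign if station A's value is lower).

214.6 m

station B: 3315 ft = 1010.412 m.
Difference: 1225.000 − 1010.412 = 214.6 m.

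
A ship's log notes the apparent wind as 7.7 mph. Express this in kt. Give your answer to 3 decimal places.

1 mph = 0.868976 kt, so 7.7 × 0.868976 = 6.691 kt.

6.691 kt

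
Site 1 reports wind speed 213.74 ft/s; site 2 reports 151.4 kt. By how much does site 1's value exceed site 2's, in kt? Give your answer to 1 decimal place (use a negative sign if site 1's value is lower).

-24.8 kt

site 1: 213.74 ft/s = 126.637 kt.
Difference: 126.637 − 151.400 = -24.8 kt.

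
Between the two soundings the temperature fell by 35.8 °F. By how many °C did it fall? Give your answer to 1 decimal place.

19.9 °C

A change of 1 °C equals a change of 1.8 °F: Δ°C = 35.8 × 0.5556 = 19.9 °C.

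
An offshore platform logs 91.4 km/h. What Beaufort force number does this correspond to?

Beaufort force 10

91.4 km/h = 25.4 m/s, which is Beaufort 10 (storm, 24.5–28.4 m/s).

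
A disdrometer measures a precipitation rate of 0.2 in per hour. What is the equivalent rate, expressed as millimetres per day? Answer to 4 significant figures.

0.2 in/hour × 25.4 mm/in × 24 hour/day = 121.9 mm/day.

121.9 mm/day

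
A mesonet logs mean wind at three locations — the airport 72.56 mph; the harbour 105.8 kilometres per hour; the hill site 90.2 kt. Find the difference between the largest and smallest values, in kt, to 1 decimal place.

the airport: 72.56 mph = 63.053 kt.
the harbour: 105.8 km/h = 57.127 kt.
Spread: 90.200 − 57.127 = 33.1 kt.

33.1 kt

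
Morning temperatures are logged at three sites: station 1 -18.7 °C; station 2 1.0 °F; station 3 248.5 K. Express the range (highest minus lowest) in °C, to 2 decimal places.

station 2: 1.0 °F = -17.222 °C.
station 3: 248.5 K = -24.650 °C.
Spread: (-17.222) − (-24.650) = 7.428 °C.

7.43 °C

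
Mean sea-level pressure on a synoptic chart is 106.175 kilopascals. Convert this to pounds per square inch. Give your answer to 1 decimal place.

1 kPa = 0.145038 psi, so 106.175 × 0.145038 = 15.4 psi.

15.4 psi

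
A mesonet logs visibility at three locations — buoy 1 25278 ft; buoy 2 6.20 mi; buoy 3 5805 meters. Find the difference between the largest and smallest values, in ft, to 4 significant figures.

buoy 2: 6.20 SM = 32736.00 ft.
buoy 3: 5805 m = 19045.28 ft.
Spread: 32736.00 − 19045.28 = 13690 ft.

13690 ft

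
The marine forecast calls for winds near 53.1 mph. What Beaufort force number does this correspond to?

53.1 mph = 23.7 m/s, which is Beaufort 9 (strong gale, 20.8–24.4 m/s).

Beaufort force 9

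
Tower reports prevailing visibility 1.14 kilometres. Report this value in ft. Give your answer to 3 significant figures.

3740 ft

1 km = 3280.84 ft, so 1.14 × 3280.84 = 3740 ft.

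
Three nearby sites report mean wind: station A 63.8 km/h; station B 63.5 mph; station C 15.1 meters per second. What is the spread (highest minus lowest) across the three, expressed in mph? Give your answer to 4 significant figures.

29.72 mph

station A: 63.8 km/h = 39.6435 mph.
station C: 15.1 m/s = 33.7777 mph.
Spread: 63.5000 − 33.7777 = 29.72 mph.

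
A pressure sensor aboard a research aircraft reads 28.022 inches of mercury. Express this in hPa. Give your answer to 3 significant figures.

949 hPa

1 inHg = 33.8639 hPa, so 28.022 × 33.8639 = 949 hPa.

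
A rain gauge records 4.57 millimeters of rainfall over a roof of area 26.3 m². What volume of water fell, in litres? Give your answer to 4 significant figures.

120.2 litres

1 mm over 1 m² is 1 L, so volume = 4.57 × 26.3 = 120.191 L ≈ 120.2 L.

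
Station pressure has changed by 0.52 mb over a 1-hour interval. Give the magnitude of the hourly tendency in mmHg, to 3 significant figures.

0.52 mb / 1 h × 0.750062 mmHg/mb = 0.390 mmHg/h.

0.390 mmHg per hour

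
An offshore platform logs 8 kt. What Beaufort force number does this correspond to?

8 kt lies in the Beaufort 3 band (gentle breeze, 7–10 kt).

Beaufort force 3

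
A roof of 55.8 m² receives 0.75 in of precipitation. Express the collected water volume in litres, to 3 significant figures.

Depth: 0.75 in × 25.4 = 19.05 mm.
1 mm over 1 m² is 1 L, so volume = 19.05 × 55.8 = 1062.99 L ≈ 1060 L.

1060 litres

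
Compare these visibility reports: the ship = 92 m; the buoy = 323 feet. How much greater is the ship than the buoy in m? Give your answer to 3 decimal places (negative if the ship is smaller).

the buoy: 323 ft = 98.45040 m.
Difference: 92.00000 − 98.45040 = -6.450 m.

-6.450 m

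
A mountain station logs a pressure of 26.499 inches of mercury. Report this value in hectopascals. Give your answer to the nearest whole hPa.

897 hPa

1 inHg = 33.8639 hPa, so 26.499 × 33.8639 = 897 hPa.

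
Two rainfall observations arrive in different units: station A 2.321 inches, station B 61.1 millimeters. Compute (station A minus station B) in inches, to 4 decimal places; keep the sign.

station B: 61.1 mm = 2.405512 in.
Difference: 2.321000 − 2.405512 = -0.0845 in.

-0.0845 in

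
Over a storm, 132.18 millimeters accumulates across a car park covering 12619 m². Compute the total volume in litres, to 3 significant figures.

1 mm over 1 m² is 1 L, so volume = 132.18 × 12619 = 1667979.4 L ≈ 1670000 L.

1670000 litres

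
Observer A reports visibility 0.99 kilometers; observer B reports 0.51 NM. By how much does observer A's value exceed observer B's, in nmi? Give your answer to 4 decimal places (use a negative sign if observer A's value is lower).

observer A: 0.99 km = 0.534557 nmi.
Difference: 0.534557 − 0.510000 = 0.0246 nmi.

0.0246 nmi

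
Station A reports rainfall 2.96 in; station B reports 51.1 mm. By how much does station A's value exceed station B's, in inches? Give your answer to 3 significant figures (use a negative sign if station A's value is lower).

station B: 51.1 mm = 2.01181 in.
Difference: 2.96000 − 2.01181 = 0.948 in.

0.948 in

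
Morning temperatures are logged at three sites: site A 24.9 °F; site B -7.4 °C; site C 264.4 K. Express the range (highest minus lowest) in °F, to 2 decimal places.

8.65 °F

site A: 24.9 °F = -3.944 °C.
site C: 264.4 K = -8.750 °C.
Spread: (-3.944) − (-8.750) = 4.806 °C = 8.65 °F.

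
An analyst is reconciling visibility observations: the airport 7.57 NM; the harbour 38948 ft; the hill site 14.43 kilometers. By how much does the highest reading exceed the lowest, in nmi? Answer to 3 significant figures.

1.38 nmi

the harbour: 38948 ft = 6.4100 nmi.
the hill site: 14.43 km = 7.7916 nmi.
Spread: 7.7916 − 6.4100 = 1.38 nmi.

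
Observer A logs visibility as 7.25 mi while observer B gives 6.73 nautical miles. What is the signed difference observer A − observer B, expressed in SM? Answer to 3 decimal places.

-0.495 SM

observer B: 6.73 nmi = 7.74475 SM.
Difference: 7.25000 − 7.74475 = -0.495 SM.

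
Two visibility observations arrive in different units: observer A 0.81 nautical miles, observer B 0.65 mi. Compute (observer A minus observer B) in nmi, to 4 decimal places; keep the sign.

0.2452 nmi

observer B: 0.65 SM = 0.564835 nmi.
Difference: 0.810000 − 0.564835 = 0.2452 nmi.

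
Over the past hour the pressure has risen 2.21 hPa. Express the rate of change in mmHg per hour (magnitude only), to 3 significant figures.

1.66 mmHg per hour

2.21 hPa / 1 h × 0.750062 mmHg/hPa = 1.66 mmHg/h.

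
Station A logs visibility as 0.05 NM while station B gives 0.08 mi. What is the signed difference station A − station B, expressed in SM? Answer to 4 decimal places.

station A: 0.05 nmi = 0.057539 SM.
Difference: 0.057539 − 0.080000 = -0.0225 SM.

-0.0225 SM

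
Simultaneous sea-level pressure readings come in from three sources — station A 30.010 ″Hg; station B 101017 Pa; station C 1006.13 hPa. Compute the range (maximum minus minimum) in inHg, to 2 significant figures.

station B: 101017 Pa = 29.8303 inHg.
station C: 1006.13 hPa = 29.7110 inHg.
Spread: 30.0100 − 29.7110 = 0.30 inHg.

0.30 inHg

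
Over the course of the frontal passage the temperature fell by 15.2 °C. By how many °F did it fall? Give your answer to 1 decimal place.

Converting a difference, only the 9/5 scale factor applies: Δ°F = 15.2 × 1.8 = 27.4 °F.

27.4 °F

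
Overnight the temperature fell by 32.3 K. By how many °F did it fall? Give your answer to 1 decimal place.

A change of 1 °C equals a change of 1.8 °F: Δ°F = 32.3 × 1.8 = 58.1 °F.

58.1 °F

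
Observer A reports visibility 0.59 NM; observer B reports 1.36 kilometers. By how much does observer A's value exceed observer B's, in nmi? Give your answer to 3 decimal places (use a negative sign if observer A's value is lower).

observer B: 1.36 km = 0.73434 nmi.
Difference: 0.59000 − 0.73434 = -0.144 nmi.

-0.144 nmi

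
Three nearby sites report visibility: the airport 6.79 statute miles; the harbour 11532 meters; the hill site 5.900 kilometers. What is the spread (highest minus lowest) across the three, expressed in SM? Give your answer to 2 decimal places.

3.50 SM

the harbour: 11532 m = 7.1657 SM.
the hill site: 5.900 km = 3.6661 SM.
Spread: 7.1657 − 3.6661 = 3.50 SM.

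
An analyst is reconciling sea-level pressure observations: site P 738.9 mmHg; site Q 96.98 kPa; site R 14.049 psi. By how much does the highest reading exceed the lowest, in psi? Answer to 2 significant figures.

0.24 psi

site P: 738.9 mmHg = 14.2879 psi.
site Q: 96.98 kPa = 14.0658 psi.
Spread: 14.2879 − 14.0490 = 0.24 psi.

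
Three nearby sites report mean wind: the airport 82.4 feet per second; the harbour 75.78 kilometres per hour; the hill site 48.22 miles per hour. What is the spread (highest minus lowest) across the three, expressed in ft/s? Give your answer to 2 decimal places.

the harbour: 75.78 km/h = 69.0617 ft/s.
the hill site: 48.22 mph = 70.7227 ft/s.
Spread: 82.4000 − 69.0617 = 13.34 ft/s.

13.34 ft/s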